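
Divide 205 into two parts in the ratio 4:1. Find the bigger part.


Total parts = 4 + 1 = 5
Value per part = 205 / 5 = 41
First share = 4 * 41 = 164
Second share = 1 * 41 = 41
Larger share = 164

164


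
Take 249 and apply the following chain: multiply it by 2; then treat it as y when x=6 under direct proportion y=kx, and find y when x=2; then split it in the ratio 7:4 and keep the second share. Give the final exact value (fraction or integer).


Start with 249.
Step 1: Multiply by 2: 249 * 2 = 498
Step 2: Direct prop: k = (498)/6; new y = k*2 = 498*2/6 = 166
Step 3: Split 7:4, second share = 166 * 4/11 = 664/11
Final result = 664/11

664/11


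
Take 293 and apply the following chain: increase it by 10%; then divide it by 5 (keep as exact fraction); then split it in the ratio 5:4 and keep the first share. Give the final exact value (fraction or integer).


Start with 293.
Step 1: Increase by 10%: 293 * 110/100 = 3223/10
Step 2: Divide by 5: 3223/10 / 5 = 3223/50
Step 3: Split 5:4, first share = 3223/50 * 5/9 = 3223/90
Final result = 3223/90

3223/90


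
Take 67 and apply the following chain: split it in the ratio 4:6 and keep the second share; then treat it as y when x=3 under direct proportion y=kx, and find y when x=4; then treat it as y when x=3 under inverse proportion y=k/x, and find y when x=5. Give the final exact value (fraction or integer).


Start with 67.
Step 1: Split 4:6, second share = 67 * 6/10 = 201/5
Step 2: Direct prop: k = (201/5)/3; new y = k*4 = 201/5*4/3 = 268/5
Step 3: Inverse prop: k = (268/5)*3; new y = k/5 = 268/5*3/5 = 804/25
Final result = 804/25

804/25


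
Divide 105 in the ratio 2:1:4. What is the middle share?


Ratio = 2:1:4
Total parts = 2 + 1 + 4 = 7
Value per part = 105 / 7 = 15
First share = 2 * 15 = 30
Middle share = 1 * 15 = 15
Third share = 4 * 15 = 60

15


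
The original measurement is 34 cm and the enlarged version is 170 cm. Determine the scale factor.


Original length = 34 cm
Scaled length = 170 cm
Scale factor = 170 / 34
= 5

5


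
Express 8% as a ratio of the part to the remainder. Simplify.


Part = 8%, Remainder = 92%
Ratio = 8:92
GCD(8, 92) = 4
Simplify: 2:23 = 2:23

2:23


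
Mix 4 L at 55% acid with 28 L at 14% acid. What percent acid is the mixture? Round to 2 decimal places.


Solute in mixture 1 = 55% of 4 L = 4*55/100 = 11/5 L
Solute in mixture 2 = 14% of 28 L = 28*14/100 = 98/25 L
Total solute = 11/5 + 98/25 = 153/25 L
Total volume = 4 + 28 = 32 L
Final concentration = 153/25/32 * 100 = 19.13%

19.13


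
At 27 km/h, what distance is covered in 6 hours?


Using distance = speed * time
Speed = 27 km/h
Time = 6 hours
Distance = 27 * 6
= 162 km

162


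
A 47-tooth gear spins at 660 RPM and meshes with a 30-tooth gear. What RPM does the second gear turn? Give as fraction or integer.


Gear ratio: teeth_A * RPM_A = teeth_B * RPM_B
47 * 660 = 30 * RPM_B
31020 = 30 * RPM_B
RPM_B = 31020 / 30
RPM_B = 1034

1034


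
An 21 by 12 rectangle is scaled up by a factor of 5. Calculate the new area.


Original dimensions: 21 x 12
Enlargement factor = 5
New width = 21 * 5 = 105
New height = 12 * 5 = 60
New area = 105 * 60 = 6300

6300


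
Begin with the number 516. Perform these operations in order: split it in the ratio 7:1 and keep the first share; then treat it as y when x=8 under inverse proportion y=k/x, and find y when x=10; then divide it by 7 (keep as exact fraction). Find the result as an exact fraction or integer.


Start with 516.
Step 1: Split 7:1, first share = 516 * 7/8 = 903/2
Step 2: Inverse prop: k = (903/2)*8; new y = k/10 = 903/2*8/10 = 1806/5
Step 3: Divide by 7: 1806/5 / 7 = 258/5
Final result = 258/5

258/5


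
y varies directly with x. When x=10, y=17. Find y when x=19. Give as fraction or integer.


Direct proportion: y = kx
Find k: k = 17/10 = 17/10
Compute y at x=19: y = 17/10 * 19
y = 323/10

323/10


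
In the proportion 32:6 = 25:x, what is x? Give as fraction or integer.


Setting up: 32/6 = 25/x
Cross multiply: 32 * x = 6 * 25
32x = 150
x = 150/32
x = 75/16

75/16


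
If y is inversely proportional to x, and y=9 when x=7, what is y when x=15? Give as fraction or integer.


Inverse proportion: y = k/x
Find k: k = 7 * 9 = 63
Compute y at x=15: y = 63/15
y = 21/5

21/5


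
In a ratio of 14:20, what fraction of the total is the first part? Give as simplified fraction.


Total parts = 14 + 20 = 34
First part fraction = 14/34
Simplify: 14/34 = 7/17

7/17


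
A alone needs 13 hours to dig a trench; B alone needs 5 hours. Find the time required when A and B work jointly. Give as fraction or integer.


Rate of A = 1/13 job per hour
Rate of B = 1/5 job per hour
Combined rate = 1/13 + 1/5
Find common denominator: (5 + 13)/(13*5) = 18/65
Combined rate = 18/65 job per hour
Time together = 1 / (18/65) = 65/18 hours

65/18


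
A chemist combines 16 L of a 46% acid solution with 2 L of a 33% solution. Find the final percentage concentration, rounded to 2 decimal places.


Solute in mixture 1 = 46% of 16 L = 16*46/100 = 184/25 L
Solute in mixture 2 = 33% of 2 L = 2*33/100 = 33/50 L
Total solute = 184/25 + 33/50 = 401/50 L
Total volume = 16 + 2 = 18 L
Final concentration = 401/50/18 * 100 = 44.56%

44.56


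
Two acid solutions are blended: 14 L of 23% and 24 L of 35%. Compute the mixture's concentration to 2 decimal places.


Solute in mixture 1 = 23% of 14 L = 14*23/100 = 161/50 L
Solute in mixture 2 = 35% of 24 L = 24*35/100 = 42/5 L
Total solute = 161/50 + 42/5 = 581/50 L
Total volume = 14 + 24 = 38 L
Final concentration = 581/50/38 * 100 = 30.58%

30.58


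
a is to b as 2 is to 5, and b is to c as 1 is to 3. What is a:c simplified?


Given a:b = 2:5 and b:c = 1:3
Make b consistent. Multiply first ratio by 1: a:b = 2:5
Multiply second ratio by 5: b:c = 5:15
Now b = 5 in both, so a:b:c = 2:5:15
Therefore a:c = 2:15
Simplify by GCD: a:c = 2:15

2:15


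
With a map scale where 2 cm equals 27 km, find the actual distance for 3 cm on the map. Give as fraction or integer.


Map scale: 2 cm = 27 km
Measured distance on map = 3 cm
Set up proportion: 3 * 27 / 2
= 81 / 2
= 81/2 km

81/2


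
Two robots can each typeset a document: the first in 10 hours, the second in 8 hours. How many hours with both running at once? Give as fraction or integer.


Rate of A = 1/10 job per hour
Rate of B = 1/8 job per hour
Combined rate = 1/10 + 1/8
Find common denominator: (8 + 10)/(10*8) = 18/80
Combined rate = 9/40 job per hour
Time together = 1 / (9/40) = 40/9 hours

40/9


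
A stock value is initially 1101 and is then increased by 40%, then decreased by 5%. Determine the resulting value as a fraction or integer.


Start: 1101
Step 1: increase by 40% => multiply by 140/100
  1101 * 140/100 = 7707/5
Step 2: decrease by 5% => multiply by 95/100
  7707/5 * 95/100 = 146433/100
Final value = 146433/100

146433/100


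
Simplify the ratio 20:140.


Find GCD(20, 140)
GCD = 20
Divide both by 20: 20/20 = 1, 140/20 = 7
Simplified ratio = 1:7

1:7


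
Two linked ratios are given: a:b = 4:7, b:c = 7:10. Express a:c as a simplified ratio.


Given a:b = 4:7 and b:c = 7:10
Make b consistent. Multiply first ratio by 7: a:b = 28:49
Multiply second ratio by 7: b:c = 49:70
Now b = 49 in both, so a:b:c = 28:49:70
Therefore a:c = 28:70
Simplify by GCD: a:c = 2:5

2:5


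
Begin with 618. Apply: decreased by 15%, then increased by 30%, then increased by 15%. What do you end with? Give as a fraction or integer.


Start: 618
Step 1: decrease by 15% => multiply by 85/100
  618 * 85/100 = 5253/10
Step 2: increase by 30% => multiply by 130/100
  5253/10 * 130/100 = 68289/100
Step 3: increase by 15% => multiply by 115/100
  68289/100 * 115/100 = 1570647/2000
Final value = 1570647/2000

1570647/2000


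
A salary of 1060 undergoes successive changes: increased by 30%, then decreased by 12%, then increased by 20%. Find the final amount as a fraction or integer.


Start: 1060
Step 1: increase by 30% => multiply by 130/100
  1060 * 130/100 = 1378
Step 2: decrease by 12% => multiply by 88/100
  1378 * 88/100 = 30316/25
Step 3: increase by 20% => multiply by 120/100
  30316/25 * 120/100 = 181896/125
Final value = 181896/125

181896/125


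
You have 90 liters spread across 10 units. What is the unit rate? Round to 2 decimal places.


Total liters = 90
Number of units = 10
Unit rate = 90 / 10
= 9 liters per unit

9


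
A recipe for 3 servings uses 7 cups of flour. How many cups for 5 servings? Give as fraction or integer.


Original: 7 cups for 3 servings
Target servings = 5
Scaling factor = 5/3
New amount = 7 * 5/3
= 35/3
= 35/3 cups

35/3


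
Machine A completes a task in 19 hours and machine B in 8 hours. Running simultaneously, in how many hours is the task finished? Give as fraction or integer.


Rate of A = 1/19 job per hour
Rate of B = 1/8 job per hour
Combined rate = 1/19 + 1/8
Find common denominator: (8 + 19)/(19*8) = 27/152
Combined rate = 27/152 job per hour
Time together = 1 / (27/152) = 152/27 hours

152/27


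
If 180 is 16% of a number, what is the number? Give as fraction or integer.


Given: 180 is 16% of the whole
Set up: 180 = 16/100 * whole
whole = 180 * 100 / 16
whole = 18000 / 16
whole = 1125

1125


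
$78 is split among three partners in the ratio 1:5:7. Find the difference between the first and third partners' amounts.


Total parts = 1 + 5 + 7 = 13
Value per part = 78 / 13 = 6
Shares: 1*6=6, 5*6=30, 7*6=42
First share = 6, third share = 42
Difference = |6 - 42| = 36

36


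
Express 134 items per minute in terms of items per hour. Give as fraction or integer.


Converting from per minute to per hour
Rate = 134 items per minute
Multiply by 60: 134 * 60
= 8040 items per hour

8040


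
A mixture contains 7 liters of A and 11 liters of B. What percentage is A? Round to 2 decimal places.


Volume of A = 7 L
Volume of B = 11 L
Total volume = 7 + 11 = 18 L
Percentage of A = (7/18) * 100
= 38.89%

38.89


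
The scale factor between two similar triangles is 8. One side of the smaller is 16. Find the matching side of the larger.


Similar triangles have proportional sides
Scale factor = 8
Smaller side = 16
Corresponding larger side = 16 * 8
= 128

128


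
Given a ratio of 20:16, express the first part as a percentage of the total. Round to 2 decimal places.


Total parts = 20 + 16 = 36
First part fraction = 20/36
Percentage = (20/36) * 100
= 0.555556 * 100
= 55.56%

55.56


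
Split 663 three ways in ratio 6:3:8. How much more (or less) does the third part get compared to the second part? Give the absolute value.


Total parts = 6 + 3 + 8 = 17
Value per part = 663 / 17 = 39
Shares: 6*39=234, 3*39=117, 8*39=312
Third share = 312, second share = 117
Difference = |312 - 117| = 195

195


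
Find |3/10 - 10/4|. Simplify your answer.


Simplify: 3/10 = 3/10 and 10/4 = 5/2
Find common denominator: LCD = 10
Convert: 3/10 and 25/10
Difference = |3 - 25|/10 = 22/10
Simplified = 11/5

11/5


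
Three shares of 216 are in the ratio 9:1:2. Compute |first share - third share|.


Total parts = 9 + 1 + 2 = 12
Value per part = 216 / 12 = 18
Shares: 9*18=162, 1*18=18, 2*18=36
First share = 162, third share = 36
Difference = |162 - 36| = 126

126


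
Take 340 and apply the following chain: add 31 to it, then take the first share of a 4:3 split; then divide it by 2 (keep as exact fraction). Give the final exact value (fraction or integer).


Start with 340.
Step 1: Add 31: 340+31=371; split 4:3 first = 371*4/7 = 212
Step 2: Divide by 2: 212 / 2 = 106
Final result = 106

106


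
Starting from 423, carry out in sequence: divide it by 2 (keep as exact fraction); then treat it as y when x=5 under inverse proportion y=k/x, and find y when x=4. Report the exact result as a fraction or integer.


Start with 423.
Step 1: Divide by 2: 423 / 2 = 423/2
Step 2: Inverse prop: k = (423/2)*5; new y = k/4 = 423/2*5/4 = 2115/8
Final result = 2115/8

2115/8


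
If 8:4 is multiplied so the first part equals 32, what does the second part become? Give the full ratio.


Original ratio: 8:4
First term target: 32
Scale factor = 32 / 8 = 4
Multiply second term: 4 * 4 = 16
Equivalent ratio = 32:16

32:16


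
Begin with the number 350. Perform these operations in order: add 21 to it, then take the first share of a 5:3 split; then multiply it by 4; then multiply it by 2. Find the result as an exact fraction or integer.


Start with 350.
Step 1: Add 21: 350+21=371; split 5:3 first = 371*5/8 = 1855/8
Step 2: Multiply by 4: 1855/8 * 4 = 1855/2
Step 3: Multiply by 2: 1855/2 * 2 = 1855
Final result = 1855

1855


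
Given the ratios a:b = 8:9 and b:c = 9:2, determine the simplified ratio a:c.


Given a:b = 8:9 and b:c = 9:2
Make b consistent. Multiply first ratio by 9: a:b = 72:81
Multiply second ratio by 9: b:c = 81:18
Now b = 81 in both, so a:b:c = 72:81:18
Therefore a:c = 72:18
Simplify by GCD: a:c = 4:1

4:1


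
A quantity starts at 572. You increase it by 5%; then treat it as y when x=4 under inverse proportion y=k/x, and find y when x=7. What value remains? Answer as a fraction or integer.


Start with 572.
Step 1: Increase by 5%: 572 * 105/100 = 3003/5
Step 2: Inverse prop: k = (3003/5)*4; new y = k/7 = 3003/5*4/7 = 1716/5
Final result = 1716/5

1716/5


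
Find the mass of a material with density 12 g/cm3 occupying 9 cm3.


Using mass = density * volume
Density = 12 g/cm3
Volume = 9 cm3
Mass = 12 * 9
= 108 g

108


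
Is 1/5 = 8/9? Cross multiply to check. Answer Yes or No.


Cross multiply to check 1/5 = 8/9
Left cross product: 1 * 9 = 9
Right cross product: 5 * 8 = 40
9 != 40
Not equal, so proportions differ => No

No


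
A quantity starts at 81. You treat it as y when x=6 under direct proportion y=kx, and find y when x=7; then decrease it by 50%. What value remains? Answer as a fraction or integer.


Start with 81.
Step 1: Direct prop: k = (81)/6; new y = k*7 = 81*7/6 = 189/2
Step 2: Decrease by 50%: 189/2 * 50/100 = 189/4
Final result = 189/4

189/4


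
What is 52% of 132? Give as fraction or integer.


Compute 52% of 132
Convert percentage: 52% = 52/100
Multiply: 132 * 52/100
= 6864/100
= 1716/25

1716/25


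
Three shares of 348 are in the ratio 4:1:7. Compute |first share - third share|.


Total parts = 4 + 1 + 7 = 12
Value per part = 348 / 12 = 29
Shares: 4*29=116, 1*29=29, 7*29=203
First share = 116, third share = 203
Difference = |116 - 203| = 87

87


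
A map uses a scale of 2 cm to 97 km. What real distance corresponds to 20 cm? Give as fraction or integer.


Map scale: 2 cm = 97 km
Measured distance on map = 20 cm
Set up proportion: 20 * 97 / 2
= 1940 / 2
= 970 km

970


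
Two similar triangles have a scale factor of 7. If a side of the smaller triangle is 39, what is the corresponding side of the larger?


Similar triangles have proportional sides
Scale factor = 7
Smaller side = 39
Corresponding larger side = 39 * 7
= 273

273


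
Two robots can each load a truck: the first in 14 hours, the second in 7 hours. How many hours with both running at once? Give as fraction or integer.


Rate of A = 1/14 job per hour
Rate of B = 1/7 job per hour
Combined rate = 1/14 + 1/7
Find common denominator: (7 + 14)/(14*7) = 21/98
Combined rate = 3/14 job per hour
Time together = 1 / (3/14) = 14/3 hours

14/3


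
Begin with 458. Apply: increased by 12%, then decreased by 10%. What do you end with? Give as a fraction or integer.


Start: 458
Step 1: increase by 12% => multiply by 112/100
  458 * 112/100 = 12824/25
Step 2: decrease by 10% => multiply by 90/100
  12824/25 * 90/100 = 57708/125
Final value = 57708/125

57708/125


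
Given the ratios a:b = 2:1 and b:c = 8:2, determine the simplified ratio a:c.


Given a:b = 2:1 and b:c = 8:2
Make b consistent. Multiply first ratio by 8: a:b = 16:8
Multiply second ratio by 1: b:c = 8:2
Now b = 8 in both, so a:b:c = 16:8:2
Therefore a:c = 16:2
Simplify by GCD: a:c = 8:1

8:1


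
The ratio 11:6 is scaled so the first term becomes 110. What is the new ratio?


Original ratio: 11:6
First term target: 110
Scale factor = 110 / 11 = 10
Multiply second term: 6 * 10 = 60
Equivalent ratio = 110:60

110:60


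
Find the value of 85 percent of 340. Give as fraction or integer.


Compute 85% of 340
Convert percentage: 85% = 85/100
Multiply: 340 * 85/100
= 28900/100
= 289

289


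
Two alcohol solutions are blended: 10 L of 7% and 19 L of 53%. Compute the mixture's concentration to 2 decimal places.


Solute in mixture 1 = 7% of 10 L = 10*7/100 = 7/10 L
Solute in mixture 2 = 53% of 19 L = 19*53/100 = 1007/100 L
Total solute = 7/10 + 1007/100 = 1077/100 L
Total volume = 10 + 19 = 29 L
Final concentration = 1077/100/29 * 100 = 37.14%

37.14


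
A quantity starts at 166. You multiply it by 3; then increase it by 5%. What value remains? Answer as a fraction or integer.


Start with 166.
Step 1: Multiply by 3: 166 * 3 = 498
Step 2: Increase by 5%: 498 * 105/100 = 5229/10
Final result = 5229/10

5229/10


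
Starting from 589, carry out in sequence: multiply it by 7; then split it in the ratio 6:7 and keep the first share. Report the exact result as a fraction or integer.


Start with 589.
Step 1: Multiply by 7: 589 * 7 = 4123
Step 2: Split 6:7, first share = 4123 * 6/13 = 24738/13
Final result = 24738/13

24738/13


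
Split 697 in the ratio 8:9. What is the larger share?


Total parts = 8 + 9 = 17
Value per part = 697 / 17 = 41
First share = 8 * 41 = 328
Second share = 9 * 41 = 369
Larger share = 369

369


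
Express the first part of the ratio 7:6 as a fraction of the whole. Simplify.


Total parts = 7 + 6 = 13
First part fraction = 7/13
Simplify: 7/13 = 7/13

7/13


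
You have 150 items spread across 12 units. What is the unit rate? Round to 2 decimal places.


Total items = 150
Number of units = 12
Unit rate = 150 / 12
= 12.50 items per unit

12.50


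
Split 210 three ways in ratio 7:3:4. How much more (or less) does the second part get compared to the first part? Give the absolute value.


Total parts = 7 + 3 + 4 = 14
Value per part = 210 / 14 = 15
Shares: 7*15=105, 3*15=45, 4*15=60
Second share = 45, first share = 105
Difference = |45 - 105| = 60

60


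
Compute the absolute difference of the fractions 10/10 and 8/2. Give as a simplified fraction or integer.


Simplify: 10/10 = 1 and 8/2 = 4
Find common denominator: LCD = 1
Convert: 1/1 and 4/1
Difference = |1 - 4|/1 = 3/1
Simplified = 3

3


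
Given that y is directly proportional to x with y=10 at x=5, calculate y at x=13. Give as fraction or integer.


Direct proportion: y = kx
Find k: k = 10/5 = 2
Compute y at x=13: y = 2 * 13
y = 26

26


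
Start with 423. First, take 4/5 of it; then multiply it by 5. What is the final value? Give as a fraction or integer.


Start with 423.
Step 1: Take 4/5: 423 * 4/5 = 1692/5
Step 2: Multiply by 5: 1692/5 * 5 = 1692
Final result = 1692

1692


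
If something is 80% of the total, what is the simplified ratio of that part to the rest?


Part = 80%, Remainder = 20%
Ratio = 80:20
GCD(80, 20) = 20
Simplify: 4:1 = 4:1

4:1


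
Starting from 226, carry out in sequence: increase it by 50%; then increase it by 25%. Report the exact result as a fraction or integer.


Start with 226.
Step 1: Increase by 50%: 226 * 150/100 = 339
Step 2: Increase by 25%: 339 * 125/100 = 1695/4
Final result = 1695/4

1695/4


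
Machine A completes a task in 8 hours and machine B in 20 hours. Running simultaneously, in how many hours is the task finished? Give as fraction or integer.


Rate of A = 1/8 job per hour
Rate of B = 1/20 job per hour
Combined rate = 1/8 + 1/20
Find common denominator: (20 + 8)/(8*20) = 28/160
Combined rate = 7/40 job per hour
Time together = 1 / (7/40) = 40/7 hours

40/7


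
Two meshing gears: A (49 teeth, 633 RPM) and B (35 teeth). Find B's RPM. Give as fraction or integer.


Gear ratio: teeth_A * RPM_A = teeth_B * RPM_B
49 * 633 = 35 * RPM_B
31017 = 35 * RPM_B
RPM_B = 31017 / 35
RPM_B = 4431/5

4431/5


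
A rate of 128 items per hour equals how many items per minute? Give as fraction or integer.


Converting from per hour to per minute
Rate = 128 items per hour
Divide by 60: 128/60
= 32/15 items per minute

32/15


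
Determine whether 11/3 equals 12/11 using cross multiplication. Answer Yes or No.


Cross multiply to check 11/3 = 12/11
Left cross product: 11 * 11 = 121
Right cross product: 3 * 12 = 36
121 != 36
Not equal, so proportions differ => No

No


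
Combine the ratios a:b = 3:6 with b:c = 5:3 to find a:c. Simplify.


Given a:b = 3:6 and b:c = 5:3
Make b consistent. Multiply first ratio by 5: a:b = 15:30
Multiply second ratio by 6: b:c = 30:18
Now b = 30 in both, so a:b:c = 15:30:18
Therefore a:c = 15:18
Simplify by GCD: a:c = 5:6

5:6


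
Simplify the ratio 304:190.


Find GCD(304, 190)
GCD = 38
Divide both by 38: 304/38 = 8, 190/38 = 5
Simplified ratio = 8:5

8:5


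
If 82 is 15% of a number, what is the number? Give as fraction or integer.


Given: 82 is 15% of the whole
Set up: 82 = 15/100 * whole
whole = 82 * 100 / 15
whole = 8200 / 15
whole = 1640/3

1640/3


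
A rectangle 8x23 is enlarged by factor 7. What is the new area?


Original dimensions: 8 x 23
Enlargement factor = 7
New width = 8 * 7 = 56
New height = 23 * 7 = 161
New area = 56 * 161 = 9016

9016


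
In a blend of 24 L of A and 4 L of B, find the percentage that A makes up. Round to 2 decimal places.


Volume of A = 24 L
Volume of B = 4 L
Total volume = 24 + 4 = 28 L
Percentage of A = (24/28) * 100
= 85.71%

85.71


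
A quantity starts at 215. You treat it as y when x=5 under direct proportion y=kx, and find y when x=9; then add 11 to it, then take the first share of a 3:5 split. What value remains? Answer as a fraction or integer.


Start with 215.
Step 1: Direct prop: k = (215)/5; new y = k*9 = 215*9/5 = 387
Step 2: Add 11: 387+11=398; split 3:5 first = 398*3/8 = 597/4
Final result = 597/4

597/4


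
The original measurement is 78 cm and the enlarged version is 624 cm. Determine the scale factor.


Original length = 78 cm
Scaled length = 624 cm
Scale factor = 624 / 78
= 8

8


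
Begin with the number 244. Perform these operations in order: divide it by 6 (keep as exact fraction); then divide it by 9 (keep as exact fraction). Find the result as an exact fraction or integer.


Start with 244.
Step 1: Divide by 6: 244 / 6 = 122/3
Step 2: Divide by 9: 122/3 / 9 = 122/27
Final result = 122/27

122/27


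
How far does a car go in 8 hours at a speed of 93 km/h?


Using distance = speed * time
Speed = 93 km/h
Time = 8 hours
Distance = 93 * 8
= 744 km

744


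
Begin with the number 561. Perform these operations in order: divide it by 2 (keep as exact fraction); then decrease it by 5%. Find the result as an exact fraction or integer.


Start with 561.
Step 1: Divide by 2: 561 / 2 = 561/2
Step 2: Decrease by 5%: 561/2 * 95/100 = 10659/40
Final result = 10659/40

10659/40


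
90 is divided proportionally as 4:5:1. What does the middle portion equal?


Ratio = 4:5:1
Total parts = 4 + 5 + 1 = 10
Value per part = 90 / 10 = 9
First share = 4 * 9 = 36
Middle share = 5 * 9 = 45
Third share = 1 * 9 = 9

45


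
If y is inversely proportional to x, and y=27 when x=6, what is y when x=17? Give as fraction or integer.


Inverse proportion: y = k/x
Find k: k = 6 * 27 = 162
Compute y at x=17: y = 162/17
y = 162/17

162/17


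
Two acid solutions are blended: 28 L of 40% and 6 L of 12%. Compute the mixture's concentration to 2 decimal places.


Solute in mixture 1 = 40% of 28 L = 28*40/100 = 56/5 L
Solute in mixture 2 = 12% of 6 L = 6*12/100 = 18/25 L
Total solute = 56/5 + 18/25 = 298/25 L
Total volume = 28 + 6 = 34 L
Final concentration = 298/25/34 * 100 = 35.06%

35.06


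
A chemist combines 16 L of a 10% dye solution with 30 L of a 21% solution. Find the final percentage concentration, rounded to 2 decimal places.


Solute in mixture 1 = 10% of 16 L = 16*10/100 = 8/5 L
Solute in mixture 2 = 21% of 30 L = 30*21/100 = 63/10 L
Total solute = 8/5 + 63/10 = 79/10 L
Total volume = 16 + 30 = 46 L
Final concentration = 79/10/46 * 100 = 17.17%

17.17


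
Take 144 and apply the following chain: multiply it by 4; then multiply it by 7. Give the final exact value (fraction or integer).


Start with 144.
Step 1: Multiply by 4: 144 * 4 = 576
Step 2: Multiply by 7: 576 * 7 = 4032
Final result = 4032

4032


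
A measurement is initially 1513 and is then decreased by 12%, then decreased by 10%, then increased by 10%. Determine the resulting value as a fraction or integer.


Start: 1513
Step 1: decrease by 12% => multiply by 88/100
  1513 * 88/100 = 33286/25
Step 2: decrease by 10% => multiply by 90/100
  33286/25 * 90/100 = 149787/125
Step 3: increase by 10% => multiply by 110/100
  149787/125 * 110/100 = 1647657/1250
Final value = 1647657/1250

1647657/1250


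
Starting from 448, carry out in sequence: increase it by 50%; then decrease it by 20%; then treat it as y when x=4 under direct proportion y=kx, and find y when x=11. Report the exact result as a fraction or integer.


Start with 448.
Step 1: Increase by 50%: 448 * 150/100 = 672
Step 2: Decrease by 20%: 672 * 80/100 = 2688/5
Step 3: Direct prop: k = (2688/5)/4; new y = k*11 = 2688/5*11/4 = 7392/5
Final result = 7392/5

7392/5


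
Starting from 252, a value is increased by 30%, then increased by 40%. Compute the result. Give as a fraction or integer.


Start: 252
Step 1: increase by 30% => multiply by 130/100
  252 * 130/100 = 1638/5
Step 2: increase by 40% => multiply by 140/100
  1638/5 * 140/100 = 11466/25
Final value = 11466/25

11466/25


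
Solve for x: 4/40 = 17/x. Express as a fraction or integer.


Setting up: 4/40 = 17/x
Cross multiply: 4 * x = 40 * 17
4x = 680
x = 680/4
x = 170

170


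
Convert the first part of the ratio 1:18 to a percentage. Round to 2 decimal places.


Total parts = 1 + 18 = 19
First part fraction = 1/19
Percentage = (1/19) * 100
= 0.052632 * 100
= 5.26%

5.26


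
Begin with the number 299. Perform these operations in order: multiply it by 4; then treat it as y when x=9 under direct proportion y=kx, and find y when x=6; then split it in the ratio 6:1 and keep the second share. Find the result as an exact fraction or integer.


Start with 299.
Step 1: Multiply by 4: 299 * 4 = 1196
Step 2: Direct prop: k = (1196)/9; new y = k*6 = 1196*6/9 = 2392/3
Step 3: Split 6:1, second share = 2392/3 * 1/7 = 2392/21
Final result = 2392/21

2392/21


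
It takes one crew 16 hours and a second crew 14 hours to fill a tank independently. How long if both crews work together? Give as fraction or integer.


Rate of A = 1/16 job per hour
Rate of B = 1/14 job per hour
Combined rate = 1/16 + 1/14
Find common denominator: (14 + 16)/(16*14) = 30/224
Combined rate = 15/112 job per hour
Time together = 1 / (15/112) = 112/15 hours

112/15


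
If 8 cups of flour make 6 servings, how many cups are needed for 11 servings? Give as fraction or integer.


Original: 8 cups for 6 servings
Target servings = 11
Scaling factor = 11/6
New amount = 8 * 11/6
= 88/6
= 44/3 cups

44/3


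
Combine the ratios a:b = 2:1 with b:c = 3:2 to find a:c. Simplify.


Given a:b = 2:1 and b:c = 3:2
Make b consistent. Multiply first ratio by 3: a:b = 6:3
Multiply second ratio by 1: b:c = 3:2
Now b = 3 in both, so a:b:c = 6:3:2
Therefore a:c = 6:2
Simplify by GCD: a:c = 3:1

3:1


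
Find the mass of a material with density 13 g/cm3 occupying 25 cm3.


Using mass = density * volume
Density = 13 g/cm3
Volume = 25 cm3
Mass = 13 * 25
= 325 g

325


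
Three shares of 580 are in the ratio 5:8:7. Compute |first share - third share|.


Total parts = 5 + 8 + 7 = 20
Value per part = 580 / 20 = 29
Shares: 5*29=145, 8*29=232, 7*29=203
First share = 145, third share = 203
Difference = |145 - 203| = 58

58


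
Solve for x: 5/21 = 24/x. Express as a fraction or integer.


Setting up: 5/21 = 24/x
Cross multiply: 5 * x = 21 * 24
5x = 504
x = 504/5
x = 504/5

504/5


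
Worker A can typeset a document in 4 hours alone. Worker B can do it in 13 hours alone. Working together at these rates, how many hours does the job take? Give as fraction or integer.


Rate of A = 1/4 job per hour
Rate of B = 1/13 job per hour
Combined rate = 1/4 + 1/13
Find common denominator: (13 + 4)/(4*13) = 17/52
Combined rate = 17/52 job per hour
Time together = 1 / (17/52) = 52/17 hours

52/17


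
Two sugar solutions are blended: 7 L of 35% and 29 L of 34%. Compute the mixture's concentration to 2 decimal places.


Solute in mixture 1 = 35% of 7 L = 7*35/100 = 49/20 L
Solute in mixture 2 = 34% of 29 L = 29*34/100 = 493/50 L
Total solute = 49/20 + 493/50 = 1231/100 L
Total volume = 7 + 29 = 36 L
Final concentration = 1231/100/36 * 100 = 34.19%

34.19


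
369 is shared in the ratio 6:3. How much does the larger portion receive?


Total parts = 6 + 3 = 9
Value per part = 369 / 9 = 41
First share = 6 * 41 = 246
Second share = 3 * 41 = 123
Larger share = 246

246


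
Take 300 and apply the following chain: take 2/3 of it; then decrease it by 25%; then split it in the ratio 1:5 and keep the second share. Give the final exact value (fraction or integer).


Start with 300.
Step 1: Take 2/3: 300 * 2/3 = 200
Step 2: Decrease by 25%: 200 * 75/100 = 150
Step 3: Split 1:5, second share = 150 * 5/6 = 125
Final result = 125

125


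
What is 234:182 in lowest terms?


Find GCD(234, 182)
GCD = 26
Divide both by 26: 234/26 = 9, 182/26 = 7
Simplified ratio = 9:7

9:7


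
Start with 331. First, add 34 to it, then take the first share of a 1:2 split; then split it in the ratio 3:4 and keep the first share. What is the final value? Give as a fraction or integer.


Start with 331.
Step 1: Add 34: 331+34=365; split 1:2 first = 365*1/3 = 365/3
Step 2: Split 3:4, first share = 365/3 * 3/7 = 365/7
Final result = 365/7

365/7


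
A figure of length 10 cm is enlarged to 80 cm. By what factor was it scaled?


Original length = 10 cm
Scaled length = 80 cm
Scale factor = 80 / 10
= 8

8


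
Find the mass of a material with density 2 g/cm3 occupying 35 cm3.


Using mass = density * volume
Density = 2 g/cm3
Volume = 35 cm3
Mass = 2 * 35
= 70 g

70


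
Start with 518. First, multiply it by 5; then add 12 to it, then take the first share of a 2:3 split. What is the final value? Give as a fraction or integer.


Start with 518.
Step 1: Multiply by 5: 518 * 5 = 2590
Step 2: Add 12: 2590+12=2602; split 2:3 first = 2602*2/5 = 5204/5
Final result = 5204/5

5204/5


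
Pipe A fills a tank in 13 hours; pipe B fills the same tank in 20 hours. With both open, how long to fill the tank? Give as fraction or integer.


Rate of A = 1/13 job per hour
Rate of B = 1/20 job per hour
Combined rate = 1/13 + 1/20
Find common denominator: (20 + 13)/(13*20) = 33/260
Combined rate = 33/260 job per hour
Time together = 1 / (33/260) = 260/33 hours

260/33


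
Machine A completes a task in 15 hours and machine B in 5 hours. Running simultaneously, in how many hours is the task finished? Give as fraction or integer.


Rate of A = 1/15 job per hour
Rate of B = 1/5 job per hour
Combined rate = 1/15 + 1/5
Find common denominator: (5 + 15)/(15*5) = 20/75
Combined rate = 4/15 job per hour
Time together = 1 / (4/15) = 15/4 hours

15/4


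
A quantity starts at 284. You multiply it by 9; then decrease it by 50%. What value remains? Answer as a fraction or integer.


Start with 284.
Step 1: Multiply by 9: 284 * 9 = 2556
Step 2: Decrease by 50%: 2556 * 50/100 = 1278
Final result = 1278

1278


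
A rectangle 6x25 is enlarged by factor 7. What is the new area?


Original dimensions: 6 x 25
Enlargement factor = 7
New width = 6 * 7 = 42
New height = 25 * 7 = 175
New area = 42 * 175 = 7350

7350


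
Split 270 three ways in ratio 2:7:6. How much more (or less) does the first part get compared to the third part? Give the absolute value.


Total parts = 2 + 7 + 6 = 15
Value per part = 270 / 15 = 18
Shares: 2*18=36, 7*18=126, 6*18=108
First share = 36, third share = 108
Difference = |36 - 108| = 72

72


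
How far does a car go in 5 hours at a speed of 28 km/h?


Using distance = speed * time
Speed = 28 km/h
Time = 5 hours
Distance = 28 * 5
= 140 km

140


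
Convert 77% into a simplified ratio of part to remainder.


Part = 77%, Remainder = 23%
Ratio = 77:23
GCD(77, 23) = 1
Simplify: 77:23 = 77:23

77:23


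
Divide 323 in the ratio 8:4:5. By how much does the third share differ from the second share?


Total parts = 8 + 4 + 5 = 17
Value per part = 323 / 17 = 19
Shares: 8*19=152, 4*19=76, 5*19=95
Third share = 95, second share = 76
Difference = |95 - 76| = 19

19


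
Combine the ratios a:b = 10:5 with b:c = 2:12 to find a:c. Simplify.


Given a:b = 10:5 and b:c = 2:12
Make b consistent. Multiply first ratio by 2: a:b = 20:10
Multiply second ratio by 5: b:c = 10:60
Now b = 10 in both, so a:b:c = 20:10:60
Therefore a:c = 20:60
Simplify by GCD: a:c = 1:3

1:3


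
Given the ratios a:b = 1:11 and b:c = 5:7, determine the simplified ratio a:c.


Given a:b = 1:11 and b:c = 5:7
Make b consistent. Multiply first ratio by 5: a:b = 5:55
Multiply second ratio by 11: b:c = 55:77
Now b = 55 in both, so a:b:c = 5:55:77
Therefore a:c = 5:77
Simplify by GCD: a:c = 5:77

5:77


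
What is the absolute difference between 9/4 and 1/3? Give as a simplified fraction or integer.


Simplify: 9/4 = 9/4 and 1/3 = 1/3
Find common denominator: LCD = 12
Convert: 27/12 and 4/12
Difference = |27 - 4|/12 = 23/12
Simplified = 23/12

23/12


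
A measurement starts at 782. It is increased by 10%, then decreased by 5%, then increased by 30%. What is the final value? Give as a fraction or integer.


Start: 782
Step 1: increase by 10% => multiply by 110/100
  782 * 110/100 = 4301/5
Step 2: decrease by 5% => multiply by 95/100
  4301/5 * 95/100 = 81719/100
Step 3: increase by 30% => multiply by 130/100
  81719/100 * 130/100 = 1062347/1000
Final value = 1062347/1000

1062347/1000


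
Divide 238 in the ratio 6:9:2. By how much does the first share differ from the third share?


Total parts = 6 + 9 + 2 = 17
Value per part = 238 / 17 = 14
Shares: 6*14=84, 9*14=126, 2*14=28
First share = 84, third share = 28
Difference = |84 - 28| = 56

56


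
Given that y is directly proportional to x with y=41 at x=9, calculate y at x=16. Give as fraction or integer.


Direct proportion: y = kx
Find k: k = 41/9 = 41/9
Compute y at x=16: y = 41/9 * 16
y = 656/9

656/9


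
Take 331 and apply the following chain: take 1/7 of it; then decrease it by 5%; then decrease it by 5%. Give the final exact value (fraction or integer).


Start with 331.
Step 1: Take 1/7: 331 * 1/7 = 331/7
Step 2: Decrease by 5%: 331/7 * 95/100 = 6289/140
Step 3: Decrease by 5%: 6289/140 * 95/100 = 119491/2800
Final result = 119491/2800

119491/2800


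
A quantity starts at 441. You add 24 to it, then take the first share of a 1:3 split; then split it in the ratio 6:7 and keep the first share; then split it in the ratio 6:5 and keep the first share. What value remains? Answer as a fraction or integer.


Start with 441.
Step 1: Add 24: 441+24=465; split 1:3 first = 465*1/4 = 465/4
Step 2: Split 6:7, first share = 465/4 * 6/13 = 1395/26
Step 3: Split 6:5, first share = 1395/26 * 6/11 = 4185/143
Final result = 4185/143

4185/143


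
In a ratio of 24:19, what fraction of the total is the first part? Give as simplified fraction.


Total parts = 24 + 19 = 43
First part fraction = 24/43
Simplify: 24/43 = 24/43

24/43


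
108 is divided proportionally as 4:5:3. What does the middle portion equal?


Ratio = 4:5:3
Total parts = 4 + 5 + 3 = 12
Value per part = 108 / 12 = 9
First share = 4 * 9 = 36
Middle share = 5 * 9 = 45
Third share = 3 * 9 = 27

45


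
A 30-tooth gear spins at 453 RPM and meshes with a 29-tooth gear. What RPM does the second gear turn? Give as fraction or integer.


Gear ratio: teeth_A * RPM_A = teeth_B * RPM_B
30 * 453 = 29 * RPM_B
13590 = 29 * RPM_B
RPM_B = 13590 / 29
RPM_B = 13590/29

13590/29


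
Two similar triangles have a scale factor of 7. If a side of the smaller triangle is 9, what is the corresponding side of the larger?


Similar triangles have proportional sides
Scale factor = 7
Smaller side = 9
Corresponding larger side = 9 * 7
= 63

63


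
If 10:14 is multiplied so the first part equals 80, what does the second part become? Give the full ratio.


Original ratio: 10:14
First term target: 80
Scale factor = 80 / 10 = 8
Multiply second term: 14 * 8 = 112
Equivalent ratio = 80:112

80:112


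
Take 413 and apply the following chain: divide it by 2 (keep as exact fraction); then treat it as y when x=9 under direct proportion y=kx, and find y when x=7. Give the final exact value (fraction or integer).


Start with 413.
Step 1: Divide by 2: 413 / 2 = 413/2
Step 2: Direct prop: k = (413/2)/9; new y = k*7 = 413/2*7/9 = 2891/18
Final result = 2891/18

2891/18


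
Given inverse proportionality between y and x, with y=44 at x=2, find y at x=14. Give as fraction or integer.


Inverse proportion: y = k/x
Find k: k = 2 * 44 = 88
Compute y at x=14: y = 88/14
y = 44/7

44/7


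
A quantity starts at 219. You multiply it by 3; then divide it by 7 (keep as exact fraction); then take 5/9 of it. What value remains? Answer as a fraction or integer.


Start with 219.
Step 1: Multiply by 3: 219 * 3 = 657
Step 2: Divide by 7: 657 / 7 = 657/7
Step 3: Take 5/9: 657/7 * 5/9 = 365/7
Final result = 365/7

365/7


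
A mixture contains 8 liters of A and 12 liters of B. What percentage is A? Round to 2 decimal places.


Volume of A = 8 L
Volume of B = 12 L
Total volume = 8 + 12 = 20 L
Percentage of A = (8/20) * 100
= 40.00%

40.00


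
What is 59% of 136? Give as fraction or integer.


Compute 59% of 136
Convert percentage: 59% = 59/100
Multiply: 136 * 59/100
= 8024/100
= 2006/25

2006/25


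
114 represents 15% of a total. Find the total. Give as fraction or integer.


Given: 114 is 15% of the whole
Set up: 114 = 15/100 * whole
whole = 114 * 100 / 15
whole = 11400 / 15
whole = 760

760


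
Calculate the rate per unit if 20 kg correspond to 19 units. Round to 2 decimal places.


Total kg = 20
Number of units = 19
Unit rate = 20 / 19
= 1.05 kg per unit

1.05


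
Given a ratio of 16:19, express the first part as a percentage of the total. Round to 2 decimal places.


Total parts = 16 + 19 = 35
First part fraction = 16/35
Percentage = (16/35) * 100
= 0.457143 * 100
= 45.71%

45.71


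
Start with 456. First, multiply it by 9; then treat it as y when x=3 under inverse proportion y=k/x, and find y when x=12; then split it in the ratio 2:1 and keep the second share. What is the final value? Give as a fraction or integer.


Start with 456.
Step 1: Multiply by 9: 456 * 9 = 4104
Step 2: Inverse prop: k = (4104)*3; new y = k/12 = 4104*3/12 = 1026
Step 3: Split 2:1, second share = 1026 * 1/3 = 342
Final result = 342

342


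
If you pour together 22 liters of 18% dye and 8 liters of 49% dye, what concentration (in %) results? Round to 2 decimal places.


Solute in mixture 1 = 18% of 22 L = 22*18/100 = 99/25 L
Solute in mixture 2 = 49% of 8 L = 8*49/100 = 98/25 L
Total solute = 99/25 + 98/25 = 197/25 L
Total volume = 22 + 8 = 30 L
Final concentration = 197/25/30 * 100 = 26.27%

26.27


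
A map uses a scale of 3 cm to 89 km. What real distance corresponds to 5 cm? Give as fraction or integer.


Map scale: 3 cm = 89 km
Measured distance on map = 5 cm
Set up proportion: 5 * 89 / 3
= 445 / 3
= 445/3 km

445/3


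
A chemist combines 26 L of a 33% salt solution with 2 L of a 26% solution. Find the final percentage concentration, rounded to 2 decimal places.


Solute in mixture 1 = 33% of 26 L = 26*33/100 = 429/50 L
Solute in mixture 2 = 26% of 2 L = 2*26/100 = 13/25 L
Total solute = 429/50 + 13/25 = 91/10 L
Total volume = 26 + 2 = 28 L
Final concentration = 91/10/28 * 100 = 32.50%

32.50
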